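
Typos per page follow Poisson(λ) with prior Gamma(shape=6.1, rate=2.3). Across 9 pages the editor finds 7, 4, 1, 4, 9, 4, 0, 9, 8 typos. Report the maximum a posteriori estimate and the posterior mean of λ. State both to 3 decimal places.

Σ counts = 46. Posterior: Gamma(shape = 6.1+46 = 52.1, rate = 2.3+9 = 11.3).
Mode = (α−1)/β = 51.1/11.3 = 4.522.
Mean = α/β = 52.1/11.3 = 4.611.

MAP = 4.522, posterior mean = 4.611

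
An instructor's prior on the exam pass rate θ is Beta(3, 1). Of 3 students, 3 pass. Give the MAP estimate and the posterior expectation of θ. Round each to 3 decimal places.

Posterior: Beta(3+3, 1+0) = Beta(6, 1).
Since β = 1 ≤ 1 and α > 1, the Beta density is monotone increasing on [0,1]; the mode is at 1.
Mean = 6/(6+1) = 0.857.
The posterior is left-skewed, so the mode exceeds the mean.

MAP = 1.000; posterior mean = 0.857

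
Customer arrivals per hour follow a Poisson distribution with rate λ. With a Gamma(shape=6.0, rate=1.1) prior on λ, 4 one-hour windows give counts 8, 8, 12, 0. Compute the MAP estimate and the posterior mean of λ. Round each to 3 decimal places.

Σ counts = 28. Posterior: Gamma(shape = 6.0+28 = 34.0, rate = 1.1+4 = 5.1).
Mode = (α−1)/β = 33.0/5.1 = 6.471.
Mean = α/β = 34.0/5.1 = 6.667.

MAP: 6.471. Posterior mean: 6.667.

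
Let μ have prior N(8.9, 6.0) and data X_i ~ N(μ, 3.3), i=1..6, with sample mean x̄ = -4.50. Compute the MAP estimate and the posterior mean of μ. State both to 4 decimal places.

MAP = -3.3748, posterior mean = -3.3748

Posterior for μ is Normal. Precision-weighted mean: (1/6.0·8.9 + 6/3.3·-4.50) / (1/6.0 + 6/3.3) = -3.3748.
A Normal posterior is symmetric, so mode = mean.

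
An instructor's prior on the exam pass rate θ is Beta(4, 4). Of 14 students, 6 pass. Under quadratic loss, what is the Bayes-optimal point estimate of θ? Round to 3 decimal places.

Posterior: Beta(4+6, 4+8) = Beta(10, 12).
Mode = (10−1)/(10+12−2) = 9/20 = 0.450.
Mean = 10/(10+12) = 10/22 = 0.455.
Quadratic loss ⇒ the optimal estimator is the posterior mean.

0.455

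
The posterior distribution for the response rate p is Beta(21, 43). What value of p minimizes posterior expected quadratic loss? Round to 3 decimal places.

0.328

Mode = (21−1)/(21+43−2) = 20/62 = 0.323.
Mean = 21/(21+43) = 21/64 = 0.328.
Quadratic loss ⇒ the optimal estimator is the posterior mean.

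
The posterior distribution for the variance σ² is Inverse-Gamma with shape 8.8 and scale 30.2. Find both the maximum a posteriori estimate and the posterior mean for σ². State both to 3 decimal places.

Mode = β/(α+1) = 30.2/9.8 = 3.082.
Mean = β/(α−1) = 30.2/7.8 = 3.872.
Right-skewed posterior ⇒ mode < mean.

MAP = 3.082; posterior mean = 3.872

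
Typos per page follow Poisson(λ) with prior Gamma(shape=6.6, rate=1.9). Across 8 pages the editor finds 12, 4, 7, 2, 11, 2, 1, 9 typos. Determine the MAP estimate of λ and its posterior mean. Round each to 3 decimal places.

Σ counts = 48. Posterior: Gamma(shape = 6.6+48 = 54.6, rate = 1.9+8 = 9.9).
Mode = (α−1)/β = 53.6/9.9 = 5.414.
Mean = α/β = 54.6/9.9 = 5.515.
Right-skewed posterior ⇒ mode < mean.

MAP = 5.414; posterior mean = 5.515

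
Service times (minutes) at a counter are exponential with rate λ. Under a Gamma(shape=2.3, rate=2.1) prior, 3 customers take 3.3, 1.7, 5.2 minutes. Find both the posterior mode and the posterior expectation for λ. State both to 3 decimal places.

MAP = 0.350; posterior mean = 0.431

Σ times = 10.2. Posterior: Gamma(shape = 2.3+3 = 5.3, rate = 2.1+10.2 = 12.3).
Mode = (α−1)/β = 4.3/12.3 = 0.350.
Mean = α/β = 5.3/12.3 = 0.431.
Right-skewed posterior ⇒ mode < mean.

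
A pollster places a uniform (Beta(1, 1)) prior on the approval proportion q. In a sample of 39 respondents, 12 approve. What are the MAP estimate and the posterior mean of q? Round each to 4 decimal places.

Posterior: Beta(1+12, 1+27) = Beta(13, 28).
Mode = (13−1)/(13+28−2) = 12/39 = 0.3077.
Mean = 13/(13+28) = 13/41 = 0.3171.

MAP = 0.3077; posterior mean = 0.3171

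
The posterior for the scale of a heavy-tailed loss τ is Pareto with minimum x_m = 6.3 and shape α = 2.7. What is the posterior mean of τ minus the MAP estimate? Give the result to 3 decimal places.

3.706

The Pareto density is strictly decreasing on [x_m, ∞), so the mode is x_m = 6.300.
Mean = α·x_m/(α−1) = 2.7·6.3/1.7 = 10.006.
Difference = 10.006 − 6.300 = 3.706.
Mean > mode: the posterior has a right tail.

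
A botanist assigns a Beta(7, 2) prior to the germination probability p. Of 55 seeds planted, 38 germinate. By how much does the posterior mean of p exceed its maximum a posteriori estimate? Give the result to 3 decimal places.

-0.007

Posterior: Beta(7+38, 2+17) = Beta(45, 19).
Mode = (45−1)/(45+19−2) = 44/62 = 0.710.
Mean = 45/(45+19) = 45/64 = 0.703.
Difference = 0.703 − 0.710 = -0.007.
Mode > mean: the posterior has a left tail.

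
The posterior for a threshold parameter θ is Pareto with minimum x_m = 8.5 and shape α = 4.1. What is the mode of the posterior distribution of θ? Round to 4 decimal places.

The Pareto density is strictly decreasing on [x_m, ∞), so the mode is x_m = 8.5000.
Mean = α·x_m/(α−1) = 4.1·8.5/3.1 = 11.2419.
This is the posterior mode — the MAP estimate.

8.5000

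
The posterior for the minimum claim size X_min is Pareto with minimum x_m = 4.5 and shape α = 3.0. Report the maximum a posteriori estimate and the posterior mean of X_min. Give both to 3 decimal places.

maximum a posteriori estimate = 4.500, posterior mean = 6.750

The Pareto density is strictly decreasing on [x_m, ∞), so the mode is x_m = 4.500.
Mean = α·x_m/(α−1) = 3.0·4.5/2.0 = 6.750.
The posterior is right-skewed, so the mean exceeds the mode.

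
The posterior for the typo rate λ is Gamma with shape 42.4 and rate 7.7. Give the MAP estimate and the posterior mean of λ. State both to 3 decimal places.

Mode = (α−1)/β = 41.4/7.7 = 5.377.
Mean = α/β = 42.4/7.7 = 5.506.
Mean > mode: the posterior has a right tail.

MAP: 5.377. Posterior mean: 5.506.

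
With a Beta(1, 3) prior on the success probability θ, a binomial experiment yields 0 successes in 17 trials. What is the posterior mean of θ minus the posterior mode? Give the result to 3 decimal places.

Posterior: Beta(1+0, 3+17) = Beta(1, 20).
Since α = 1 ≤ 1 and β > 1, the Beta density is monotone decreasing on [0,1]; the mode is at 0.
Mean = 1/(1+20) = 0.048.
Difference = 0.048 − 0.000 = 0.048.
Right-skewed posterior ⇒ mode < mean.

0.048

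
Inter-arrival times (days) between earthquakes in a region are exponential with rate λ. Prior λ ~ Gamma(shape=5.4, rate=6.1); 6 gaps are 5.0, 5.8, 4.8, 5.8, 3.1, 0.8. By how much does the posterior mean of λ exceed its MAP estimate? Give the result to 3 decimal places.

0.032

Σ times = 25.3. Posterior: Gamma(shape = 5.4+6 = 11.4, rate = 6.1+25.3 = 31.4).
Mode = (α−1)/β = 10.4/31.4 = 0.331.
Mean = α/β = 11.4/31.4 = 0.363.
Difference = 0.363 − 0.331 = 0.032.
Right-skewed posterior ⇒ mode < mean.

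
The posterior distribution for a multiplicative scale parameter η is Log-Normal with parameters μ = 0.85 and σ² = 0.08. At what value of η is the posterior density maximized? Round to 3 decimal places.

2.160

Mode = exp(μ − σ²) = exp(0.77) = 2.160.
Mean = exp(μ + σ²/2) = exp(0.890) = 2.435.
This is the posterior mode — the MAP estimate.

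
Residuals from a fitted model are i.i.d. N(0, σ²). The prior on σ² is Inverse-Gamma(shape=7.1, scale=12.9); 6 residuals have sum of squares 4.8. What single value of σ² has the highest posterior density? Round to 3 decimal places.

Posterior: Inverse-Gamma(shape = 7.1+6/2 = 10.1, scale = 12.9+4.8/2 = 15.3).
Mode = β/(α+1) = 15.3/11.1 = 1.378.
Mean = β/(α−1) = 15.3/9.1 = 1.681.
This is the posterior mode — the MAP estimate.

1.378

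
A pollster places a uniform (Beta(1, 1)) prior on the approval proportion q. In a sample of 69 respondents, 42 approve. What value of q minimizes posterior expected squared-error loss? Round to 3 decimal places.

0.606

Posterior: Beta(1+42, 1+27) = Beta(43, 28).
Mode = (43−1)/(43+28−2) = 42/69 = 0.609.
With a flat prior the MAP equals the MLE, 42/69.
Mean = 43/(43+28) = 43/71 = 0.606.
Squared-error loss ⇒ the optimal estimator is the posterior mean.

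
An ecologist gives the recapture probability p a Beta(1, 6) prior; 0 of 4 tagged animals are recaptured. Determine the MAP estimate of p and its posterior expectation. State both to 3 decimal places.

p_MAP = 0.000, E[p|data] = 0.091

Posterior: Beta(1+0, 6+4) = Beta(1, 10).
Since α = 1 ≤ 1 and β > 1, the Beta density is monotone decreasing on [0,1]; the mode is at 0.
Mean = 1/(1+10) = 0.091.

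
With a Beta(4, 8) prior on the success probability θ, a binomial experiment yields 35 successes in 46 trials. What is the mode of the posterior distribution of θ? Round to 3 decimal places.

0.679

Posterior: Beta(4+35, 8+11) = Beta(39, 19).
Mode = (39−1)/(39+19−2) = 38/56 = 0.679.
Mean = 39/(39+19) = 39/58 = 0.672.
This is the posterior mode — the MAP estimate.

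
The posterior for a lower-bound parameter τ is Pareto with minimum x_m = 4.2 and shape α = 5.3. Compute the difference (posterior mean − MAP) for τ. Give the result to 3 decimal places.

0.977

The Pareto density is strictly decreasing on [x_m, ∞), so the mode is x_m = 4.200.
Mean = α·x_m/(α−1) = 5.3·4.2/4.3 = 5.177.
Difference = 5.177 − 4.200 = 0.977.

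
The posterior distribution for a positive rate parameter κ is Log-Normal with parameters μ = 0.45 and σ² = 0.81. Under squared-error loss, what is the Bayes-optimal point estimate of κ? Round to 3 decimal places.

Mode = exp(μ − σ²) = exp(-0.36) = 0.698.
Mean = exp(μ + σ²/2) = exp(0.855) = 2.351.
Squared-error loss ⇒ the optimal estimator is the posterior mean.

2.351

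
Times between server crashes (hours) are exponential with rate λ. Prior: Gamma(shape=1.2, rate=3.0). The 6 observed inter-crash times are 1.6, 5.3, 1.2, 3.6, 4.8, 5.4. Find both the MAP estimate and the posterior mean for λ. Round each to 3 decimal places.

λ_MAP = 0.249, E[λ|data] = 0.289

Σ times = 21.9. Posterior: Gamma(shape = 1.2+6 = 7.2, rate = 3.0+21.9 = 24.9).
Mode = (α−1)/β = 6.2/24.9 = 0.249.
Mean = α/β = 7.2/24.9 = 0.289.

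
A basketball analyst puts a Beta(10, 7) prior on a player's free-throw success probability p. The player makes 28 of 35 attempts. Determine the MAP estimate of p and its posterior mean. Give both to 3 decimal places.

MAP estimate = 0.740, posterior mean = 0.731

Posterior: Beta(10+28, 7+7) = Beta(38, 14).
Mode = (38−1)/(38+14−2) = 37/50 = 0.740.
Mean = 38/(38+14) = 38/52 = 0.731.
Left-skewed posterior ⇒ mean < mode.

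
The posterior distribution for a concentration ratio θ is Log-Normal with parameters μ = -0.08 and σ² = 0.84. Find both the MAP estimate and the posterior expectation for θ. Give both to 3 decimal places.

MAP estimate = 0.399, posterior expectation = 1.405

Mode = exp(μ − σ²) = exp(-0.92) = 0.399.
Mean = exp(μ + σ²/2) = exp(0.340) = 1.405.
Right-skewed posterior ⇒ mode < mean.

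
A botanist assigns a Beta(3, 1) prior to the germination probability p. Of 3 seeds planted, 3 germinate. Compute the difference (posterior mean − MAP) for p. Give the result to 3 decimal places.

-0.143

Posterior: Beta(3+3, 1+0) = Beta(6, 1).
Since β = 1 ≤ 1 and α > 1, the Beta density is monotone increasing on [0,1]; the mode is at 1.
Mean = 6/(6+1) = 0.857.
Difference = 0.857 − 1.000 = -0.143.
Mode > mean: the posterior has a left tail.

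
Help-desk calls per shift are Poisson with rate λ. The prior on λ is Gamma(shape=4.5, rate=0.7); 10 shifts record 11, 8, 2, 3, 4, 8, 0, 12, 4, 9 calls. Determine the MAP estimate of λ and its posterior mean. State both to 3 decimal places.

MAP: 6.028. Posterior mean: 6.121.

Σ counts = 61. Posterior: Gamma(shape = 4.5+61 = 65.5, rate = 0.7+10 = 10.7).
Mode = (α−1)/β = 64.5/10.7 = 6.028.
Mean = α/β = 65.5/10.7 = 6.121.
Mean > mode: the posterior has a right tail.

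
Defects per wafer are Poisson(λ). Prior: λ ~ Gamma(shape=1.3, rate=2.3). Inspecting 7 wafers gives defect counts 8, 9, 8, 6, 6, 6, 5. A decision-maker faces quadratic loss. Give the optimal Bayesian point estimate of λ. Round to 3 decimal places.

5.301

Σ counts = 48. Posterior: Gamma(shape = 1.3+48 = 49.3, rate = 2.3+7 = 9.3).
Mode = (α−1)/β = 48.3/9.3 = 5.194.
Mean = α/β = 49.3/9.3 = 5.301.
Quadratic loss ⇒ the optimal estimator is the posterior mean.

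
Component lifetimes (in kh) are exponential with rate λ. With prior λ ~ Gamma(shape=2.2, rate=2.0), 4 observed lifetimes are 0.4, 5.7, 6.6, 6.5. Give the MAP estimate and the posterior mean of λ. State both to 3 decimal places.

Σ times = 19.2. Posterior: Gamma(shape = 2.2+4 = 6.2, rate = 2.0+19.2 = 21.2).
Mode = (α−1)/β = 5.2/21.2 = 0.245.
Mean = α/β = 6.2/21.2 = 0.292.

MAP = 0.245, posterior mean = 0.292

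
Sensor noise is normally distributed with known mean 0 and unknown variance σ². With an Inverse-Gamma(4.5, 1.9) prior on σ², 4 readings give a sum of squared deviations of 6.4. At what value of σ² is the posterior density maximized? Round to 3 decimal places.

0.680

Posterior: Inverse-Gamma(shape = 4.5+4/2 = 6.5, scale = 1.9+6.4/2 = 5.1).
Mode = β/(α+1) = 5.1/7.5 = 0.680.
Mean = β/(α−1) = 5.1/5.5 = 0.927.
This is the posterior mode — the MAP estimate.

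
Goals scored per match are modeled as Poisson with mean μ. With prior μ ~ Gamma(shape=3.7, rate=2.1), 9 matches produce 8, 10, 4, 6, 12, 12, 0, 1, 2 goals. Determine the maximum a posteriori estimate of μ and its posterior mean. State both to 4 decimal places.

Σ counts = 55. Posterior: Gamma(shape = 3.7+55 = 58.7, rate = 2.1+9 = 11.1).
Mode = (α−1)/β = 57.7/11.1 = 5.1982.
Mean = α/β = 58.7/11.1 = 5.2883.

maximum a posteriori estimate = 5.1982, posterior mean = 5.2883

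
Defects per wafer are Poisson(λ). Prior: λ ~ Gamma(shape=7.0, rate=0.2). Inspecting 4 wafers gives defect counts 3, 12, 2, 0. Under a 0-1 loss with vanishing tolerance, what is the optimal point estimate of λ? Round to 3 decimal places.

Σ counts = 17. Posterior: Gamma(shape = 7.0+17 = 24.0, rate = 0.2+4 = 4.2).
Mode = (α−1)/β = 23.0/4.2 = 5.476.
Mean = α/β = 24.0/4.2 = 5.714.
This is the posterior mode — the MAP estimate.

5.476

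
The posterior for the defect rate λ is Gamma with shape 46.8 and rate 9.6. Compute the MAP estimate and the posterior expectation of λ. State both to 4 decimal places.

Mode = (α−1)/β = 45.8/9.6 = 4.7708.
Mean = α/β = 46.8/9.6 = 4.8750.

MAP = 4.7708; posterior mean = 4.8750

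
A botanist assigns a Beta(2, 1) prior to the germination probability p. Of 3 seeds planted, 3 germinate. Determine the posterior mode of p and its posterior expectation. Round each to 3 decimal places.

MAP: 1.000. Posterior mean: 0.833.

Posterior: Beta(2+3, 1+0) = Beta(5, 1).
Since β = 1 ≤ 1 and α > 1, the Beta density is monotone increasing on [0,1]; the mode is at 1.
Mean = 5/(5+1) = 0.833.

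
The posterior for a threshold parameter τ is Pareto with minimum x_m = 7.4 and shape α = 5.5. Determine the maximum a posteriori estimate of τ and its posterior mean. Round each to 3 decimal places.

The Pareto density is strictly decreasing on [x_m, ∞), so the mode is x_m = 7.400.
Mean = α·x_m/(α−1) = 5.5·7.4/4.5 = 9.044.
Mean > mode: the posterior has a right tail.

τ_MAP = 7.400, E[τ|data] = 9.044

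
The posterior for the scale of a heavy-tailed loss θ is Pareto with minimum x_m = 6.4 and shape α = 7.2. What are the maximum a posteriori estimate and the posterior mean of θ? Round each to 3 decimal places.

MAP = 6.400, posterior mean = 7.432

The Pareto density is strictly decreasing on [x_m, ∞), so the mode is x_m = 6.400.
Mean = α·x_m/(α−1) = 7.2·6.4/6.2 = 7.432.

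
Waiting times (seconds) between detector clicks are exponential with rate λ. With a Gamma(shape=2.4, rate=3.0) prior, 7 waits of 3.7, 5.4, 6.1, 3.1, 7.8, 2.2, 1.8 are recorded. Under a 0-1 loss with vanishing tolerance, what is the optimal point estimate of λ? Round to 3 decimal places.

Σ times = 30.1. Posterior: Gamma(shape = 2.4+7 = 9.4, rate = 3.0+30.1 = 33.1).
Mode = (α−1)/β = 8.4/33.1 = 0.254.
Mean = α/β = 9.4/33.1 = 0.284.
This is the posterior mode — the MAP estimate.

0.254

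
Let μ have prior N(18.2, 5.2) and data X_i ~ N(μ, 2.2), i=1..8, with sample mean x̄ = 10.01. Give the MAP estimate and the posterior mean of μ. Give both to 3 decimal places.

Posterior for μ is Normal. Precision-weighted mean: (1/5.2·18.2 + 8/2.2·10.01) / (1/5.2 + 8/2.2) = 10.421.
A Normal posterior is symmetric, so mode = mean.

MAP: 10.421. Posterior mean: 10.421.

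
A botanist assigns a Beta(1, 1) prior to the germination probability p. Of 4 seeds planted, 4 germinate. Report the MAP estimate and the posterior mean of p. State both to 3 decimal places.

Posterior: Beta(1+4, 1+0) = Beta(5, 1).
Since β = 1 ≤ 1 and α > 1, the Beta density is monotone increasing on [0,1]; the mode is at 1.
Mean = 5/(5+1) = 0.833.

p_MAP = 1.000, E[p|data] = 0.833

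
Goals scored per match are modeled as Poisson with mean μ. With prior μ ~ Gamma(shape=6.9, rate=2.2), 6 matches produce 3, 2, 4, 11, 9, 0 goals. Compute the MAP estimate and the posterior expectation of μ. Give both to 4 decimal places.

Σ counts = 29. Posterior: Gamma(shape = 6.9+29 = 35.9, rate = 2.2+6 = 8.2).
Mode = (α−1)/β = 34.9/8.2 = 4.2561.
Mean = α/β = 35.9/8.2 = 4.3780.
The posterior is right-skewed, so the mean exceeds the mode.

MAP = 4.2561; posterior mean = 4.3780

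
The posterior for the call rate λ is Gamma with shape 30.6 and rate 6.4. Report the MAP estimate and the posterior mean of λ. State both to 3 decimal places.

Mode = (α−1)/β = 29.6/6.4 = 4.625.
Mean = α/β = 30.6/6.4 = 4.781.

MAP = 4.625, posterior mean = 4.781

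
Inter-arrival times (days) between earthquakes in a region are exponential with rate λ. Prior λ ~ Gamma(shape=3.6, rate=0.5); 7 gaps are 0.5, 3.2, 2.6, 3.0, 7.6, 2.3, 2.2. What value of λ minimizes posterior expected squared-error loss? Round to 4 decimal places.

Σ times = 21.4. Posterior: Gamma(shape = 3.6+7 = 10.6, rate = 0.5+21.4 = 21.9).
Mode = (α−1)/β = 9.6/21.9 = 0.4384.
Mean = α/β = 10.6/21.9 = 0.4840.
Squared-error loss ⇒ the optimal estimator is the posterior mean.

0.4840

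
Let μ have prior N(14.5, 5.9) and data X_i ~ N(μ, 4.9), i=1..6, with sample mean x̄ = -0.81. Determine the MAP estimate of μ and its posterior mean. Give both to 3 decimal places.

Posterior for μ is Normal. Precision-weighted mean: (1/5.9·14.5 + 6/4.9·-0.81) / (1/5.9 + 6/4.9) = 1.052.
A Normal posterior is symmetric, so mode = mean.

μ_MAP = 1.052, E[μ|data] = 1.052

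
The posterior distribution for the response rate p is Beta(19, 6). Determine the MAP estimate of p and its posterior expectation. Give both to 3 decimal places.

MAP: 0.783. Posterior mean: 0.760.

Mode = (19−1)/(19+6−2) = 18/23 = 0.783.
Mean = 19/(19+6) = 19/25 = 0.760.
Mode > mean: the posterior has a left tail.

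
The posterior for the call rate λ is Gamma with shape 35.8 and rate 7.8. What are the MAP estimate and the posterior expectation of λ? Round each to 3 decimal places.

Mode = (α−1)/β = 34.8/7.8 = 4.462.
Mean = α/β = 35.8/7.8 = 4.590.

MAP = 4.462; posterior mean = 4.590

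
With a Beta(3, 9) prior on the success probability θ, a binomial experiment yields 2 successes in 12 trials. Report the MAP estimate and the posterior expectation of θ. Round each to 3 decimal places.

Posterior: Beta(3+2, 9+10) = Beta(5, 19).
Mode = (5−1)/(5+19−2) = 4/22 = 0.182.
Mean = 5/(5+19) = 5/24 = 0.208.

MAP = 0.182; posterior mean = 0.208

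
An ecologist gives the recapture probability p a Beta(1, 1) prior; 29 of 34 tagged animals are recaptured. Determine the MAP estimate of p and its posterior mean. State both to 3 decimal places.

Posterior: Beta(1+29, 1+5) = Beta(30, 6).
Mode = (30−1)/(30+6−2) = 29/34 = 0.853.
With a flat prior the MAP equals the MLE, 29/34.
Mean = 30/(30+6) = 30/36 = 0.833.

MAP = 0.853, posterior mean = 0.833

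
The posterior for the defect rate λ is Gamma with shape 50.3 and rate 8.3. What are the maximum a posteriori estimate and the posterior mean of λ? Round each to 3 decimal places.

Mode = (α−1)/β = 49.3/8.3 = 5.940.
Mean = α/β = 50.3/8.3 = 6.060.

MAP = 5.940; posterior mean = 6.060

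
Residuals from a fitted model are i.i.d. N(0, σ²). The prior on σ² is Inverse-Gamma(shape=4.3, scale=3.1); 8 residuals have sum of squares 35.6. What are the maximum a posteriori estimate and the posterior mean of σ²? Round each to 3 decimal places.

Posterior: Inverse-Gamma(shape = 4.3+8/2 = 8.3, scale = 3.1+35.6/2 = 20.9).
Mode = β/(α+1) = 20.9/9.3 = 2.247.
Mean = β/(α−1) = 20.9/7.3 = 2.863.

MAP: 2.247. Posterior mean: 2.863.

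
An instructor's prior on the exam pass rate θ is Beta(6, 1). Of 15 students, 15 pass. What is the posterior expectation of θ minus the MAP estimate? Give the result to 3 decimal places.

Posterior: Beta(6+15, 1+0) = Beta(21, 1).
Since β = 1 ≤ 1 and α > 1, the Beta density is monotone increasing on [0,1]; the mode is at 1.
Mean = 21/(21+1) = 0.955.
Difference = 0.955 − 1.000 = -0.045.
Mode > mean: the posterior has a left tail.

-0.045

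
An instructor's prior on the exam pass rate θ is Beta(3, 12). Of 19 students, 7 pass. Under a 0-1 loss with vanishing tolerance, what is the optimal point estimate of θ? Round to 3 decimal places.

Posterior: Beta(3+7, 12+12) = Beta(10, 24).
Mode = (10−1)/(10+24−2) = 9/32 = 0.281.
Mean = 10/(10+24) = 10/34 = 0.294.
This is the posterior mode — the MAP estimate.

0.281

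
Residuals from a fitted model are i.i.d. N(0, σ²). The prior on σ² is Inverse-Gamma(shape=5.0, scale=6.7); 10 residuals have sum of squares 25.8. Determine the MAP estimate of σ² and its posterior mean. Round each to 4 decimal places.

MAP = 1.7818; posterior mean = 2.1778

Posterior: Inverse-Gamma(shape = 5.0+10/2 = 10.0, scale = 6.7+25.8/2 = 19.6).
Mode = β/(α+1) = 19.6/11.0 = 1.7818.
Mean = β/(α−1) = 19.6/9.0 = 2.1778.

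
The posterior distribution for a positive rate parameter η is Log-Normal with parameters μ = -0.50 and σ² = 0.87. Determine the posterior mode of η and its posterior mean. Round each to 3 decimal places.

Mode = exp(μ − σ²) = exp(-1.37) = 0.254.
Mean = exp(μ + σ²/2) = exp(-0.065) = 0.937.
Right-skewed posterior ⇒ mode < mean.

MAP = 0.254, posterior mean = 0.937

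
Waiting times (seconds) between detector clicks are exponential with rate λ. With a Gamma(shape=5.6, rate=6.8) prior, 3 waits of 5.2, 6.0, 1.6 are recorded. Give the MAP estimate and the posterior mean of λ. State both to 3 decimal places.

MAP estimate = 0.388, posterior mean = 0.439

Σ times = 12.8. Posterior: Gamma(shape = 5.6+3 = 8.6, rate = 6.8+12.8 = 19.6).
Mode = (α−1)/β = 7.6/19.6 = 0.388.
Mean = α/β = 8.6/19.6 = 0.439.
The mean is pulled above the mode by the posterior's right skew.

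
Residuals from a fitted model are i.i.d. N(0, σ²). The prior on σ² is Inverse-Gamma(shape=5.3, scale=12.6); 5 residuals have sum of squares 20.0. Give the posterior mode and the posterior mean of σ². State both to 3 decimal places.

MAP = 2.568; posterior mean = 3.324

Posterior: Inverse-Gamma(shape = 5.3+5/2 = 7.8, scale = 12.6+20.0/2 = 22.6).
Mode = β/(α+1) = 22.6/8.8 = 2.568.
Mean = β/(α−1) = 22.6/6.8 = 3.324.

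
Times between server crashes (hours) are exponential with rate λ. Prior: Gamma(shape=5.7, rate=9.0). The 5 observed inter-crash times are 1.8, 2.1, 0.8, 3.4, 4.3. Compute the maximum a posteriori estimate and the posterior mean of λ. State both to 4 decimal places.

Σ times = 12.4. Posterior: Gamma(shape = 5.7+5 = 10.7, rate = 9.0+12.4 = 21.4).
Mode = (α−1)/β = 9.7/21.4 = 0.4533.
Mean = α/β = 10.7/21.4 = 0.5000.

MAP = 0.4533, posterior mean = 0.5000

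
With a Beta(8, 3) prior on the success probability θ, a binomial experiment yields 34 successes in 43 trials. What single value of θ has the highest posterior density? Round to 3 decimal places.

Posterior: Beta(8+34, 3+9) = Beta(42, 12).
Mode = (42−1)/(42+12−2) = 41/52 = 0.788.
Mean = 42/(42+12) = 42/54 = 0.778.
This is the posterior mode — the MAP estimate.

0.788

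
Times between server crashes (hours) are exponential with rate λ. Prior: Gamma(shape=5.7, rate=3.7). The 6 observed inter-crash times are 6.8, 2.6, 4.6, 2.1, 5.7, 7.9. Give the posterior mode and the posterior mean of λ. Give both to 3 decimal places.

Σ times = 29.7. Posterior: Gamma(shape = 5.7+6 = 11.7, rate = 3.7+29.7 = 33.4).
Mode = (α−1)/β = 10.7/33.4 = 0.320.
Mean = α/β = 11.7/33.4 = 0.350.
Right-skewed posterior ⇒ mode < mean.

MAP = 0.320, posterior mean = 0.350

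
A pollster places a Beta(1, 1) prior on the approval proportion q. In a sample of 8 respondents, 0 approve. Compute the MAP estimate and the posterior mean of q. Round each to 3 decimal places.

MAP = 0.000; posterior mean = 0.100

Posterior: Beta(1+0, 1+8) = Beta(1, 9).
Since α = 1 ≤ 1 and β > 1, the Beta density is monotone decreasing on [0,1]; the mode is at 0.
Mean = 1/(1+9) = 0.100.
The posterior is right-skewed, so the mean exceeds the mode.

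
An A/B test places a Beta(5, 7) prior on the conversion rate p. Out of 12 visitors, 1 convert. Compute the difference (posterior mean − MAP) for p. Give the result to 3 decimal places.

0.023

Posterior: Beta(5+1, 7+11) = Beta(6, 18).
Mode = (6−1)/(6+18−2) = 5/22 = 0.227.
Mean = 6/(6+18) = 6/24 = 0.250.
Difference = 0.250 − 0.227 = 0.023.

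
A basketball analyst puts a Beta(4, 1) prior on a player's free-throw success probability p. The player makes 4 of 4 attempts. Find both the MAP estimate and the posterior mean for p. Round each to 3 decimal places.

p_MAP = 1.000, E[p|data] = 0.889

Posterior: Beta(4+4, 1+0) = Beta(8, 1).
Since β = 1 ≤ 1 and α > 1, the Beta density is monotone increasing on [0,1]; the mode is at 1.
Mean = 8/(8+1) = 0.889.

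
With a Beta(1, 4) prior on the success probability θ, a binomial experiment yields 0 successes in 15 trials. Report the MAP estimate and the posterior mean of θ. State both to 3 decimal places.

MAP estimate = 0.000, posterior mean = 0.050

Posterior: Beta(1+0, 4+15) = Beta(1, 19).
Since α = 1 ≤ 1 and β > 1, the Beta density is monotone decreasing on [0,1]; the mode is at 0.
Mean = 1/(1+19) = 0.050.
The posterior is right-skewed, so the mean exceeds the mode.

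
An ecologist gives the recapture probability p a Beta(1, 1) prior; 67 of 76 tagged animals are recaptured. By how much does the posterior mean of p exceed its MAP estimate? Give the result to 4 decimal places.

Posterior: Beta(1+67, 1+9) = Beta(68, 10).
Mode = (68−1)/(68+10−2) = 67/76 = 0.8816.
Mean = 68/(68+10) = 68/78 = 0.8718.
Difference = 0.8718 − 0.8816 = -0.0098.
The mean is pulled below the mode by the posterior's left skew.

-0.0098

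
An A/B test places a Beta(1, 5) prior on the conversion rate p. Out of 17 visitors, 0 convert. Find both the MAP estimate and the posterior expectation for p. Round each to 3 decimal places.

MAP: 0.000. Posterior mean: 0.043.

Posterior: Beta(1+0, 5+17) = Beta(1, 22).
Since α = 1 ≤ 1 and β > 1, the Beta density is monotone decreasing on [0,1]; the mode is at 0.
Mean = 1/(1+22) = 0.043.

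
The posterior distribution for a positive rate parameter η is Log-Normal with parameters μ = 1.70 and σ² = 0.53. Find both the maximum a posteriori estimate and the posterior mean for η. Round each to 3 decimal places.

Mode = exp(μ − σ²) = exp(1.17) = 3.222.
Mean = exp(μ + σ²/2) = exp(1.965) = 7.135.

MAP = 3.222, posterior mean = 7.135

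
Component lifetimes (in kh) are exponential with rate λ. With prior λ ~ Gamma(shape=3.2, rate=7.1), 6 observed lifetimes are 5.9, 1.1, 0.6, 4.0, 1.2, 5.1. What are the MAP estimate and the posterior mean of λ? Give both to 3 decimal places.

Σ times = 17.9. Posterior: Gamma(shape = 3.2+6 = 9.2, rate = 7.1+17.9 = 25.0).
Mode = (α−1)/β = 8.2/25.0 = 0.328.
Mean = α/β = 9.2/25.0 = 0.368.
Right-skewed posterior ⇒ mode < mean.

MAP: 0.328. Posterior mean: 0.368.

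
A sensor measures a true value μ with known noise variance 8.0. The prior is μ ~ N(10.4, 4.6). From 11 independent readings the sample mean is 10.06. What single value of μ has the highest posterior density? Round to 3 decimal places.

10.106

Posterior for μ is Normal. Precision-weighted mean: (1/4.6·10.4 + 11/8.0·10.06) / (1/4.6 + 11/8.0) = 10.106.
A Normal posterior is symmetric, so mode = mean.
This is the posterior mode — the MAP estimate.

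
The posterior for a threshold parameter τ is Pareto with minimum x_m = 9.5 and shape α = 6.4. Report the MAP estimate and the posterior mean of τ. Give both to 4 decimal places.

MAP = 9.5000; posterior mean = 11.2593

The Pareto density is strictly decreasing on [x_m, ∞), so the mode is x_m = 9.5000.
Mean = α·x_m/(α−1) = 6.4·9.5/5.4 = 11.2593.
Mean > mode: the posterior has a right tail.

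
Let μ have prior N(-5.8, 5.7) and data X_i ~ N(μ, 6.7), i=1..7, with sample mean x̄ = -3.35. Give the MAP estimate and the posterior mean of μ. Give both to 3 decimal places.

MAP estimate = -3.702, posterior mean = -3.702

Posterior for μ is Normal. Precision-weighted mean: (1/5.7·-5.8 + 7/6.7·-3.35) / (1/5.7 + 7/6.7) = -3.702.
A Normal posterior is symmetric, so mode = mean.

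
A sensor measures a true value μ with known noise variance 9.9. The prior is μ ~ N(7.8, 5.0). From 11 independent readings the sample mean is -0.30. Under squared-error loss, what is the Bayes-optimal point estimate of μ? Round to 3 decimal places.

Posterior for μ is Normal. Precision-weighted mean: (1/5.0·7.8 + 11/9.9·-0.30) / (1/5.0 + 11/9.9) = 0.936.
A Normal posterior is symmetric, so mode = mean.
Squared-error loss ⇒ the optimal estimator is the posterior mean.

0.936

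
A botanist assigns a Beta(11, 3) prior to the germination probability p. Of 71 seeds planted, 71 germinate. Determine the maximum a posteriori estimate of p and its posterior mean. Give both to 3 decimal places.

maximum a posteriori estimate = 0.976, posterior mean = 0.965

Posterior: Beta(11+71, 3+0) = Beta(82, 3).
Mode = (82−1)/(82+3−2) = 81/83 = 0.976.
Mean = 82/(82+3) = 82/85 = 0.965.
The posterior is left-skewed, so the mode exceeds the mean.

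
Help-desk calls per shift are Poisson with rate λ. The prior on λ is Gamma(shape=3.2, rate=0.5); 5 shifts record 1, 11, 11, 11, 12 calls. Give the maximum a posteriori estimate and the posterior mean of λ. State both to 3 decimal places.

Σ counts = 46. Posterior: Gamma(shape = 3.2+46 = 49.2, rate = 0.5+5 = 5.5).
Mode = (α−1)/β = 48.2/5.5 = 8.764.
Mean = α/β = 49.2/5.5 = 8.945.
The mean is pulled above the mode by the posterior's right skew.

λ_MAP = 8.764, E[λ|data] = 8.945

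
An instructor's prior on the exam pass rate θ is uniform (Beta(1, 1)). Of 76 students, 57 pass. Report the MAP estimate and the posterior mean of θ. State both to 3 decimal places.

MAP estimate = 0.750, posterior mean = 0.744

Posterior: Beta(1+57, 1+19) = Beta(58, 20).
Mode = (58−1)/(58+20−2) = 57/76 = 0.750.
With a flat prior the MAP equals the MLE, 57/76.
Mean = 58/(58+20) = 58/78 = 0.744.
Left-skewed posterior ⇒ mean < mode.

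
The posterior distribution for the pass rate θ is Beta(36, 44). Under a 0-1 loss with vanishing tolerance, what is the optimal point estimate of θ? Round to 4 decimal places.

0.4487

Mode = (36−1)/(36+44−2) = 35/78 = 0.4487.
Mean = 36/(36+44) = 36/80 = 0.4500.
This is the posterior mode — the MAP estimate.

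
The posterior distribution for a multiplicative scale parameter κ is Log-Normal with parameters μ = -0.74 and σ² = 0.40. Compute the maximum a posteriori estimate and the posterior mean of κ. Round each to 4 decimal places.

maximum a posteriori estimate = 0.3198, posterior mean = 0.5827

Mode = exp(μ − σ²) = exp(-1.14) = 0.3198.
Mean = exp(μ + σ²/2) = exp(-0.540) = 0.5827.
Right-skewed posterior ⇒ mode < mean.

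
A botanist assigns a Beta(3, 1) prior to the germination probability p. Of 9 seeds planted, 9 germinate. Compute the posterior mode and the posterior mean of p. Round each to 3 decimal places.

Posterior: Beta(3+9, 1+0) = Beta(12, 1).
Since β = 1 ≤ 1 and α > 1, the Beta density is monotone increasing on [0,1]; the mode is at 1.
Mean = 12/(12+1) = 0.923.

MAP = 1.000; posterior mean = 0.923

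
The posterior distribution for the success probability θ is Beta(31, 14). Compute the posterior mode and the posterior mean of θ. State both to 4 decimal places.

Mode = (31−1)/(31+14−2) = 30/43 = 0.6977.
Mean = 31/(31+14) = 31/45 = 0.6889.
The posterior is left-skewed, so the mode exceeds the mean.

MAP: 0.6977. Posterior mean: 0.6889.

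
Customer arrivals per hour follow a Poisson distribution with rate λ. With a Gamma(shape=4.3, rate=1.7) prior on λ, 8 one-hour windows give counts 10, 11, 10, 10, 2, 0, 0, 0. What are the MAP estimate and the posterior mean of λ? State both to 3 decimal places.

Σ counts = 43. Posterior: Gamma(shape = 4.3+43 = 47.3, rate = 1.7+8 = 9.7).
Mode = (α−1)/β = 46.3/9.7 = 4.773.
Mean = α/β = 47.3/9.7 = 4.876.

MAP = 4.773, posterior mean = 4.876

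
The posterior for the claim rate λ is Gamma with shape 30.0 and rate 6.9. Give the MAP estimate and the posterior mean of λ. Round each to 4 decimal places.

Mode = (α−1)/β = 29.0/6.9 = 4.2029.
Mean = α/β = 30.0/6.9 = 4.3478.

λ_MAP = 4.2029, E[λ|data] = 4.3478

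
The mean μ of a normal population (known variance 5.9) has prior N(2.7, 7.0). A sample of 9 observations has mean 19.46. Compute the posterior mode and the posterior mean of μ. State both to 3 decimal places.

Posterior for μ is Normal. Precision-weighted mean: (1/7.0·2.7 + 9/5.9·19.46) / (1/7.0 + 9/5.9) = 18.025.
A Normal posterior is symmetric, so mode = mean.

posterior mode = 18.025, posterior mean = 18.025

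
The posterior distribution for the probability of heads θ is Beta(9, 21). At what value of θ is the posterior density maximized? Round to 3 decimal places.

Mode = (9−1)/(9+21−2) = 8/28 = 0.286.
Mean = 9/(9+21) = 9/30 = 0.300.
This is the posterior mode — the MAP estimate.

0.286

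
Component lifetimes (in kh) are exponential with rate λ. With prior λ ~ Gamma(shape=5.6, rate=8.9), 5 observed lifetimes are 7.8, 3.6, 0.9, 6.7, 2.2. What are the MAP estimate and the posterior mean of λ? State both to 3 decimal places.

Σ times = 21.2. Posterior: Gamma(shape = 5.6+5 = 10.6, rate = 8.9+21.2 = 30.1).
Mode = (α−1)/β = 9.6/30.1 = 0.319.
Mean = α/β = 10.6/30.1 = 0.352.

MAP = 0.319; posterior mean = 0.352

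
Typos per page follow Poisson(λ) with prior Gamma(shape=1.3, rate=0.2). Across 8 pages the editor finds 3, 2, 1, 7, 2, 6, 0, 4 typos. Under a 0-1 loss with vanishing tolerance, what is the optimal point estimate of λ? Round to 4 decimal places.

Σ counts = 25. Posterior: Gamma(shape = 1.3+25 = 26.3, rate = 0.2+8 = 8.2).
Mode = (α−1)/β = 25.3/8.2 = 3.0854.
Mean = α/β = 26.3/8.2 = 3.2073.
This is the posterior mode — the MAP estimate.

3.0854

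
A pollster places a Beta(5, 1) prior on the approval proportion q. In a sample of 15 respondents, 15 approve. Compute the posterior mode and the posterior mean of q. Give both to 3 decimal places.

Posterior: Beta(5+15, 1+0) = Beta(20, 1).
Since β = 1 ≤ 1 and α > 1, the Beta density is monotone increasing on [0,1]; the mode is at 1.
Mean = 20/(20+1) = 0.952.

MAP = 1.000, posterior mean = 0.952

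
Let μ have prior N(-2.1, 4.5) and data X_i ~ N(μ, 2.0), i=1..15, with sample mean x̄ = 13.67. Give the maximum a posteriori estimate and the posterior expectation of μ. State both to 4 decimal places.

Posterior for μ is Normal. Precision-weighted mean: (1/4.5·-2.1 + 15/2.0·13.67) / (1/4.5 + 15/2.0) = 13.2162.
A Normal posterior is symmetric, so mode = mean.

MAP: 13.2162. Posterior mean: 13.2162.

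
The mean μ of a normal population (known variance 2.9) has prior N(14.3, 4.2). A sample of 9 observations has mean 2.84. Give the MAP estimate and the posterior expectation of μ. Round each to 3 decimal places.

Posterior for μ is Normal. Precision-weighted mean: (1/4.2·14.3 + 9/2.9·2.84) / (1/4.2 + 9/2.9) = 3.657.
A Normal posterior is symmetric, so mode = mean.

MAP: 3.657. Posterior mean: 3.657.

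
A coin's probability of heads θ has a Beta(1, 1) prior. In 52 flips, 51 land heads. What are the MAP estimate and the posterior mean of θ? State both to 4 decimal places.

Posterior: Beta(1+51, 1+1) = Beta(52, 2).
Mode = (52−1)/(52+2−2) = 51/52 = 0.9808.
With a flat prior the MAP equals the MLE, 51/52.
Mean = 52/(52+2) = 52/54 = 0.9630.

MAP: 0.9808. Posterior mean: 0.9630.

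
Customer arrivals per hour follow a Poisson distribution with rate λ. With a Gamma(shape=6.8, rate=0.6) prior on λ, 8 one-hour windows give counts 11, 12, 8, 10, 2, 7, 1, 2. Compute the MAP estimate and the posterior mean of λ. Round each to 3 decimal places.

Σ counts = 53. Posterior: Gamma(shape = 6.8+53 = 59.8, rate = 0.6+8 = 8.6).
Mode = (α−1)/β = 58.8/8.6 = 6.837.
Mean = α/β = 59.8/8.6 = 6.953.

λ_MAP = 6.837, E[λ|data] = 6.953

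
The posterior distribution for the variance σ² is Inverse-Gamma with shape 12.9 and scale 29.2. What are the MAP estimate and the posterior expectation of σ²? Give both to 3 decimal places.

MAP = 2.101, posterior mean = 2.454

Mode = β/(α+1) = 29.2/13.9 = 2.101.
Mean = β/(α−1) = 29.2/11.9 = 2.454.
Right-skewed posterior ⇒ mode < mean.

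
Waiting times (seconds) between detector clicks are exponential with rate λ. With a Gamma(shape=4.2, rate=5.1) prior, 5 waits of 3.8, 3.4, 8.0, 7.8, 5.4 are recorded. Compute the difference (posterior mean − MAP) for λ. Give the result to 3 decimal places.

0.030

Σ times = 28.4. Posterior: Gamma(shape = 4.2+5 = 9.2, rate = 5.1+28.4 = 33.5).
Mode = (α−1)/β = 8.2/33.5 = 0.245.
Mean = α/β = 9.2/33.5 = 0.275.
Difference = 0.275 − 0.245 = 0.030.
The mean is pulled above the mode by the posterior's right skew.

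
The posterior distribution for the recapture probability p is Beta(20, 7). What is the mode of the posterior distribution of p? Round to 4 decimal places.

Mode = (20−1)/(20+7−2) = 19/25 = 0.7600.
Mean = 20/(20+7) = 20/27 = 0.7407.
This is the posterior mode — the MAP estimate.

0.7600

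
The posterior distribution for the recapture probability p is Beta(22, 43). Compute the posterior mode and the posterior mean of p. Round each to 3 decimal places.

Mode = (22−1)/(22+43−2) = 21/63 = 0.333.
Mean = 22/(22+43) = 22/65 = 0.338.

MAP = 0.333; posterior mean = 0.338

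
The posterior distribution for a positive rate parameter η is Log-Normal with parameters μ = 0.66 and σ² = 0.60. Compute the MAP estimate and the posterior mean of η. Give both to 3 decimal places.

MAP = 1.062; posterior mean = 2.612

Mode = exp(μ − σ²) = exp(0.06) = 1.062.
Mean = exp(μ + σ²/2) = exp(0.960) = 2.612.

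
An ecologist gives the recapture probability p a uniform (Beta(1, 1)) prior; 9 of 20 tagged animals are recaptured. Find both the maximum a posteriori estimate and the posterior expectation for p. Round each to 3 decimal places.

Posterior: Beta(1+9, 1+11) = Beta(10, 12).
Mode = (10−1)/(10+12−2) = 9/20 = 0.450.
With a flat prior the MAP equals the MLE, 9/20.
Mean = 10/(10+12) = 10/22 = 0.455.

MAP = 0.450, posterior mean = 0.455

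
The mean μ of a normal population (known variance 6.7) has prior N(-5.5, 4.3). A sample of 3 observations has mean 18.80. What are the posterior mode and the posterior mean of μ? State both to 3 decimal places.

Posterior for μ is Normal. Precision-weighted mean: (1/4.3·-5.5 + 3/6.7·18.80) / (1/4.3 + 3/6.7) = 10.493.
A Normal posterior is symmetric, so mode = mean.

MAP = 10.493; posterior mean = 10.493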